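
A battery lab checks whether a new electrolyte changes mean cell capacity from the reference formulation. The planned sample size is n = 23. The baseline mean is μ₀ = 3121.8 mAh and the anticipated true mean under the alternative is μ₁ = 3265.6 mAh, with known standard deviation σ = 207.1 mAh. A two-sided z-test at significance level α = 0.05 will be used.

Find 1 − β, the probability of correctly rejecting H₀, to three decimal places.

Standardized effect: d = |μ₁ − μ₀| / σ = |3265.6 − 3121.8| / 207.1 = 0.6944
Noncentrality parameter: δ = d·√n = 0.6944 × √23 = 3.3300
Critical value for a two-sided test at α = 0.05: z_{α/2} = 1.960.
Power = Φ(δ − 1.960) + Φ(−δ − 1.960) = Φ(1.370) + Φ(-5.290) = 0.9147 + 0.0000 = 0.9147.

Power ≈ 0.915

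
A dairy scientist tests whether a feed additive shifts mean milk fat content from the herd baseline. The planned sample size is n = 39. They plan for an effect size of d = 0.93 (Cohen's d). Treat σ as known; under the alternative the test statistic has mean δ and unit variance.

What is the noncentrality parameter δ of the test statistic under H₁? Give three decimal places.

δ = d·√n = 0.93 × √39 = 5.8078

δ ≈ 5.808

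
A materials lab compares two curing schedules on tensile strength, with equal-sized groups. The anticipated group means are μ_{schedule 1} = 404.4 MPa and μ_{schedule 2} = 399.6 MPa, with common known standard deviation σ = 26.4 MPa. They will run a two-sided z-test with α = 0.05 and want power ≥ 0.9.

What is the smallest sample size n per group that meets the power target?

Standardized effect: d = |μ_{schedule 1} − μ_{schedule 2}| / σ = |404.4 − 399.6| / 26.4 = 0.1818
Set Φ(δ − 1.960) = 0.9; then δ − 1.960 = Φ⁻¹(0.9) = 1.282, giving δ = 3.242.
(Ignoring the negligible lower-tail rejection probability gives the usual closed-form inversion.)
δ = d·√(n/2) ⇒ n = 2(δ/d)² = 2 × (3.242 / 0.1818)² = 635.70.
Rounding up, n = 636 per group.

n = 636 per group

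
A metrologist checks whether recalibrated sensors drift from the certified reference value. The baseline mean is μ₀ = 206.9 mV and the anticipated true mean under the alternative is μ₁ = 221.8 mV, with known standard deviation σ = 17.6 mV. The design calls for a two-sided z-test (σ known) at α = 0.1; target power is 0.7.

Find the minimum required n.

Standardized effect: d = |μ₁ − μ₀| / σ = |221.8 − 206.9| / 17.6 = 0.8466
For power 0.7 need Φ(δ − z_{0.05}) = 0.7, so δ = z_{0.05} + z_{0.30} = 1.645 + 0.524 = 2.169.
(For δ > 0 the lower-tail rejection region contributes negligibly to power, so the one-term inversion is standard.)
δ = d·√n ⇒ n = (δ/d)² = (2.169 / 0.8466)² = 6.57.
Round up to the next whole unit.

n = 7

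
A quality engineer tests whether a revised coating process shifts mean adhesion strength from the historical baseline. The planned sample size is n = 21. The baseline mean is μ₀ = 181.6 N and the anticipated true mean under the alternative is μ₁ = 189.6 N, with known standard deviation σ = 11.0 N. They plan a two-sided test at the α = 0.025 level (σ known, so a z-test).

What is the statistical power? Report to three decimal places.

Power ≈ 0.862

Standardized effect: d = |μ₁ − μ₀| / σ = |189.6 − 181.6| / 11.0 = 0.7273
Noncentrality parameter: δ = d·√n = 0.7273 × √21 = 3.3328
Critical value for a two-sided test at α = 0.025: z_{α/2} = 2.241.
Power = Φ(δ − 2.241) + Φ(−δ − 2.241) = Φ(1.091) + Φ(-5.574) = 0.8624 + 0.0000 = 0.8624.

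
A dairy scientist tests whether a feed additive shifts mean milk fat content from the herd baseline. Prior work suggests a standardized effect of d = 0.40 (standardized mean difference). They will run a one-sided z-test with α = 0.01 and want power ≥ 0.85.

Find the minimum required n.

Set Φ(δ − 2.326) = 0.85; then δ − 2.326 = Φ⁻¹(0.85) = 1.036, giving δ = 3.363.
δ = d·√n ⇒ n = (δ/d)² = (3.363 / 0.40)² = 70.68.
Rounding up, n = 71.

n = 71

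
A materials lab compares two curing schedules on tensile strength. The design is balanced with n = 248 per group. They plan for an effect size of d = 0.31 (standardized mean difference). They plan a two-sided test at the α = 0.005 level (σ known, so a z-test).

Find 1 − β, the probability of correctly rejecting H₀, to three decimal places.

Power ≈ 0.741

Noncentrality parameter: δ = d·√(n/2) = 0.31 × √(248/2) = 3.4520
Two-sided α = 0.005 → critical value z_{0.0025} = 2.807.
Power = Φ(δ − 2.807) + Φ(−δ − 2.807) = Φ(0.645) + Φ(-6.259) = 0.7405 + 0.0000 = 0.7405.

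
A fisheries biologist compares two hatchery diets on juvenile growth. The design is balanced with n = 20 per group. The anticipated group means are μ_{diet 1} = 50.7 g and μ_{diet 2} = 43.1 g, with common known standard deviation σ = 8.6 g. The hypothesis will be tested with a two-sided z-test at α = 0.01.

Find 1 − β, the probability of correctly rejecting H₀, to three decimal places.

Standardized effect: d = |μ_{diet 1} − μ_{diet 2}| / σ = |50.7 − 43.1| / 8.6 = 0.8837
Noncentrality parameter: δ = d·√(n/2) = 0.8837 × √(20/2) = 2.7946
Critical value for a two-sided test at α = 0.01: z_{α/2} = 2.576.
Power = Φ(δ − 2.576) + Φ(−δ − 2.576) = Φ(0.219) + Φ(-5.370) = 0.5866 + 0.0000 = 0.5866.

Power ≈ 0.587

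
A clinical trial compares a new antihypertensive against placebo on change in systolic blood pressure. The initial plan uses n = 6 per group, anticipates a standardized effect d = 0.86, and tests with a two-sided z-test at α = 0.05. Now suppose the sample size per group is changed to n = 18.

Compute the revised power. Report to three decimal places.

With n = 18 per group: δ = d·√(n/2) = 0.86 × √(18/2) = 2.5800. Critical value z_{0.025} = 1.960.
Revised power = Φ(δ − 1.960) + Φ(−δ − 1.960) = Φ(0.620) + Φ(-4.540) = 0.7324 + 0.0000 = 0.7324.

Power ≈ 0.732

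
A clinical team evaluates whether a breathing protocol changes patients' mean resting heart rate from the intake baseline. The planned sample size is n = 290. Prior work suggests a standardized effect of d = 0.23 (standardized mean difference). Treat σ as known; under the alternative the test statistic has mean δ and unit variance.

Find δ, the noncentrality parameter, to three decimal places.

δ ≈ 3.917

The noncentrality parameter scales effect size by the design's sample-size factor: δ = d·√n = 0.23 × √290 = 3.9168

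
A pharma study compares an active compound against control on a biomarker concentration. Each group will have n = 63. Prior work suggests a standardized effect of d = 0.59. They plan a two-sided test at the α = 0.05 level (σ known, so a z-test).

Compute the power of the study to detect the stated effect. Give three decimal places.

Noncentrality parameter: δ = d·√(n/2) = 0.59 × √(63/2) = 3.3114
Critical value for a two-sided test at α = 0.05: z_{α/2} = 1.960.
Power = Φ(δ − 1.960) + Φ(−δ − 1.960) = Φ(1.351) + Φ(-5.271) = 0.9117 + 0.0000 = 0.9117.

Power ≈ 0.912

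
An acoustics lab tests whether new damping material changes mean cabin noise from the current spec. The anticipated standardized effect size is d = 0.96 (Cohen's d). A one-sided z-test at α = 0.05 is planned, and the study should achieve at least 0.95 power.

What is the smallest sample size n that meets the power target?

For power 0.95 need Φ(δ − z_{0.05}) = 0.95, so δ = z_{0.05} + z_{0.05} = 1.645 + 1.645 = 3.290.
δ = d·√n ⇒ n = (δ/d)² = (3.290 / 0.96)² = 11.74.
Round up to the next whole unit.

n = 12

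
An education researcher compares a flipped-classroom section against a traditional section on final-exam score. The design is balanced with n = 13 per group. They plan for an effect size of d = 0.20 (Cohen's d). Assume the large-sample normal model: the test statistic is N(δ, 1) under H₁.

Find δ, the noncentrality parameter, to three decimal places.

The noncentrality parameter scales effect size by the design's sample-size factor: δ = d·√(n/2) = 0.20 × √(13/2) = 0.5099

δ ≈ 0.510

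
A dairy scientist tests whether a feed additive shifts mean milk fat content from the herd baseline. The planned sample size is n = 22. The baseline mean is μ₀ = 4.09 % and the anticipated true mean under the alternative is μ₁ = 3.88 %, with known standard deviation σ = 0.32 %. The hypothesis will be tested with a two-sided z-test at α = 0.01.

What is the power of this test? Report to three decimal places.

Standardized effect: d = |μ₁ − μ₀| / σ = |3.88 − 4.09| / 0.32 = 0.6562
Noncentrality parameter: δ = d·√n = 0.6562 × √22 = 3.0781
Critical value for a two-sided test at α = 0.01: z_{α/2} = 2.576.
Power = Φ(δ − 2.576) + Φ(−δ − 2.576) = Φ(0.502) + Φ(-5.654) = 0.6923 + 0.0000 = 0.6923.

Power ≈ 0.692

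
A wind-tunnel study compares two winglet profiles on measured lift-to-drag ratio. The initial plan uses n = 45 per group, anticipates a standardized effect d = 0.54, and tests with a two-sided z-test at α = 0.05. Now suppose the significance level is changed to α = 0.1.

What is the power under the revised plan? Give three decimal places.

δ = d·√(n/2) = 0.54 × √(45/2) = 2.5614 (unchanged). New critical value: z_{0.05} = 1.645.
Revised power = Φ(δ − 1.645) + Φ(−δ − 1.645) = Φ(0.917) + Φ(-4.206) = 0.8203 + 0.0000 = 0.8203.

Power ≈ 0.820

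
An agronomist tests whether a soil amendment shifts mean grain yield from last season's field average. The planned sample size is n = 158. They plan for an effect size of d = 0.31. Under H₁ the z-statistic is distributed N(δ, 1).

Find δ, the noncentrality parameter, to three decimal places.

δ ≈ 3.897

The noncentrality parameter scales effect size by the design's sample-size factor: δ = d·√n = 0.31 × √158 = 3.8966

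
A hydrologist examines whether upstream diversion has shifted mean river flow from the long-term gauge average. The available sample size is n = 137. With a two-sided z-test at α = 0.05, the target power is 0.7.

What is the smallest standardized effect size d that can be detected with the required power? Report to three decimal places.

d ≈ 0.212

Need Φ(δ − 1.960) = 0.7, so δ = 1.960 + 0.524 = 2.484.
(Lower-tail contribution to power is negligible for δ > 0.)
δ = d·√n ⇒ d = δ/√n = 2.484/√137 = 0.2123.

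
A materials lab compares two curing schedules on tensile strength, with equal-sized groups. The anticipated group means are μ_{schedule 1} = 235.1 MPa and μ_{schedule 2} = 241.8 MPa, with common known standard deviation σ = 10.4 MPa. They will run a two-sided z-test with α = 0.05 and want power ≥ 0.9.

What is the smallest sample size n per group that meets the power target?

Standardized effect: d = |μ_{schedule 1} − μ_{schedule 2}| / σ = |235.1 − 241.8| / 10.4 = 0.6442
For power 0.9 need Φ(δ − z_{0.025}) = 0.9, so δ = z_{0.025} + z_{0.10} = 1.960 + 1.282 = 3.242.
(Ignoring the negligible lower-tail rejection probability gives the usual closed-form inversion.)
δ = d·√(n/2) ⇒ n = 2(δ/d)² = 2 × (3.242 / 0.6442)² = 50.63.
Round up to the next whole unit.

n = 51 per group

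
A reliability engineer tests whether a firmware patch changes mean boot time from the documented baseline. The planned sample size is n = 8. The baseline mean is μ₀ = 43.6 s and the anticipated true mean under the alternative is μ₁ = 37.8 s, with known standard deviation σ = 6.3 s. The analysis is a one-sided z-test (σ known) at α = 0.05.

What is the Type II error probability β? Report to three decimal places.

β ≈ 0.169

Standardized effect: d = |μ₁ − μ₀| / σ = |37.8 − 43.6| / 6.3 = 0.9206
Noncentrality parameter: δ = d·√n = 0.9206 × √8 = 2.6039
One-sided α = 0.05 → critical value z_{0.05} = 1.645.
Power = Φ(δ − 1.645) = Φ(0.959) = 0.8312.
Type II error: β = 1 − power = 1 − 0.8312 = 0.1688.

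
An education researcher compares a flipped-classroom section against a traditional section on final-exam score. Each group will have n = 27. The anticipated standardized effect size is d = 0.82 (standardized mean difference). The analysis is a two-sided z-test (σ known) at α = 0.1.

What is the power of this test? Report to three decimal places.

Power ≈ 0.914

Noncentrality parameter: δ = d·√(n/2) = 0.82 × √(27/2) = 3.0129
Critical value for a two-sided test at α = 0.1: z_{α/2} = 1.645.
Power = Φ(δ − 1.645) + Φ(−δ − 1.645) = Φ(1.368) + Φ(-4.658) = 0.9143 + 0.0000 = 0.9143.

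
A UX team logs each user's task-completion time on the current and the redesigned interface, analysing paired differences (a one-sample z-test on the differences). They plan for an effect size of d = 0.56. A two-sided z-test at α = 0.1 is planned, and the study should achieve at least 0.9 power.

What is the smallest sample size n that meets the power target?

n = 28

For power 0.9 need Φ(δ − z_{0.05}) = 0.9, so δ = z_{0.05} + z_{0.10} = 1.645 + 1.282 = 2.926.
(The Φ(−δ − z_{α/2}) term is vanishingly small for δ > 0 and is dropped in the standard sample-size formula.)
δ = d·√n ⇒ n = (δ/d)² = (2.926 / 0.56)² = 27.31.
Rounding up, n = 28.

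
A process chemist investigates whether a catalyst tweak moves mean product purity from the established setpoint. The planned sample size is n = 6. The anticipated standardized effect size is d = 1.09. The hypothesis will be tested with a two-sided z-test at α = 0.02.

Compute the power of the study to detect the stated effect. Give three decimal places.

Noncentrality parameter: δ = d·√n = 1.09 × √6 = 2.6699
Two-sided α = 0.02 → critical value z_{0.01} = 2.326.
Power = Φ(δ − 2.326) + Φ(−δ − 2.326) = Φ(0.344) + Φ(-4.996) = 0.6344 + 0.0000 = 0.6344.

Power ≈ 0.634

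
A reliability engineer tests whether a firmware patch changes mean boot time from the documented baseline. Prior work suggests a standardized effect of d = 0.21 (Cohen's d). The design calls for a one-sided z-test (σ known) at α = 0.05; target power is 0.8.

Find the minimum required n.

Set Φ(δ − 1.645) = 0.8; then δ − 1.645 = Φ⁻¹(0.8) = 0.842, giving δ = 2.486.
δ = d·√n ⇒ n = (δ/d)² = (2.486 / 0.21)² = 140.19.
Round up to the next whole unit.

n = 141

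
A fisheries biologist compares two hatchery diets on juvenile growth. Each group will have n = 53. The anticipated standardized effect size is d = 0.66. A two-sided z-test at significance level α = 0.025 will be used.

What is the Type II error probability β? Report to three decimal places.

β ≈ 0.124

Noncentrality parameter: δ = d·√(n/2) = 0.66 × √(53/2) = 3.3976
Critical value for a two-sided test at α = 0.025: z_{α/2} = 2.241.
Power = Φ(δ − 2.241) + Φ(−δ − 2.241) = Φ(1.156) + Φ(-5.639) = 0.8762 + 0.0000 = 0.8762.
Type II error: β = 1 − power = 1 − 0.8762 = 0.1238.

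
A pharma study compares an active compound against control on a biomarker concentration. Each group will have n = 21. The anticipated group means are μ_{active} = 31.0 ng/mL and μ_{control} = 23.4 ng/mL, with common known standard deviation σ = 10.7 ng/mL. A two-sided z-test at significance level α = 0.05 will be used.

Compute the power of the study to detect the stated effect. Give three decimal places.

Power ≈ 0.634

Standardized effect: d = |μ_{active} − μ_{control}| / σ = |31.0 − 23.4| / 10.7 = 0.7103
Noncentrality parameter: δ = d·√(n/2) = 0.7103 × √(21/2) = 2.3016
Critical value for a two-sided test at α = 0.05: z_{α/2} = 1.960.
Power = Φ(δ − 1.960) + Φ(−δ − 1.960) = Φ(0.342) + Φ(-4.262) = 0.6337 + 0.0000 = 0.6337.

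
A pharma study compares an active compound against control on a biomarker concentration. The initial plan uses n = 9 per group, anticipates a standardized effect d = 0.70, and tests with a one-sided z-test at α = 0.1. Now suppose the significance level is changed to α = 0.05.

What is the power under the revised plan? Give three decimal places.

δ = d·√(n/2) = 0.70 × √(9/2) = 1.4849 (unchanged). New critical value: z_{0.05} = 1.645.
Revised power = Φ(δ − 1.645) = Φ(-0.160) = 0.4365.

Power ≈ 0.436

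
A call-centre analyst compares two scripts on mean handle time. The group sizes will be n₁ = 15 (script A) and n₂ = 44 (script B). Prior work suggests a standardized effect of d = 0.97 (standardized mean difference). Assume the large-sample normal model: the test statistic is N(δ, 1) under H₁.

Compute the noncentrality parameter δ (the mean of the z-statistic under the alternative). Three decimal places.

δ = d / √(1/n₁ + 1/n₂) = 0.97 / √(1/15 + 1/44) = 3.2443

δ ≈ 3.244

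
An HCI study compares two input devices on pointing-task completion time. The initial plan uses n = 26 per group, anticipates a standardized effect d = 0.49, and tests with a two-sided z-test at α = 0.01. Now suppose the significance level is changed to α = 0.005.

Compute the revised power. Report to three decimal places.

Power ≈ 0.149

δ = d·√(n/2) = 0.49 × √(26/2) = 1.7667 (unchanged). New critical value: z_{0.0025} = 2.807.
Revised power = Φ(δ − 2.807) + Φ(−δ − 2.807) = Φ(-1.040) + Φ(-4.574) = 0.1491 + 0.0000 = 0.1491.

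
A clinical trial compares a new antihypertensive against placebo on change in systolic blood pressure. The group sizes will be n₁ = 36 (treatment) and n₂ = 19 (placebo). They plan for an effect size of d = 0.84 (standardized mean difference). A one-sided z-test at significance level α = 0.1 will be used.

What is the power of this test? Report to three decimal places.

Noncentrality parameter: δ = d / √(1/n₁ + 1/n₂) = 0.84 / √(1/36 + 1/19) = 2.9623
One-sided α = 0.1 → critical value z_{0.1} = 1.282.
Power = Φ(δ − 1.282) = Φ(1.681) = 0.9536.

Power ≈ 0.954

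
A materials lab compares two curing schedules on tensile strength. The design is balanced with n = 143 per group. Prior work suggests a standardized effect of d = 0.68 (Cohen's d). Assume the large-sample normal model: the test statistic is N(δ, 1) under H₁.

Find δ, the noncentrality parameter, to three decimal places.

δ = d·√(n/2) = 0.68 × √(143/2) = 5.7499

δ ≈ 5.750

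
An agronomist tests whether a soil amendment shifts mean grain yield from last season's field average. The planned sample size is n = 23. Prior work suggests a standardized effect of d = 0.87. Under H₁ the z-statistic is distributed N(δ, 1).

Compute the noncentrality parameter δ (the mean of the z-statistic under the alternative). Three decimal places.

δ ≈ 4.172

δ = d·√n = 0.87 × √23 = 4.1724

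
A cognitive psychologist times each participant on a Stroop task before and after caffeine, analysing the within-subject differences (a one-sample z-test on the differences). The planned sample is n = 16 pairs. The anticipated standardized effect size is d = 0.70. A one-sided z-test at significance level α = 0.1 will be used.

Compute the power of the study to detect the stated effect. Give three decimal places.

Noncentrality parameter: λ = d·√n = 0.70 × √16 = 2.8000
One-sided α = 0.1 → critical value z_{0.1} = 1.282.
Power = P(Z > 1.282 − λ) = Φ(1.518) = 0.9355.

Power ≈ 0.936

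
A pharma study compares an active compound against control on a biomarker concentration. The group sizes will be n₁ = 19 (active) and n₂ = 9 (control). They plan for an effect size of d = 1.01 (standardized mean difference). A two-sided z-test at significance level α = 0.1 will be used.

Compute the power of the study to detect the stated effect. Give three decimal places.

Power ≈ 0.803

Noncentrality parameter: δ = d / √(1/n₁ + 1/n₂) = 1.01 / √(1/19 + 1/9) = 2.4960
Two-sided α = 0.1 → critical value z_{0.05} = 1.645.
Power = Φ(δ − 1.645) + Φ(−δ − 1.645) = Φ(0.851) + Φ(-4.141) = 0.8026 + 0.0000 = 0.8027.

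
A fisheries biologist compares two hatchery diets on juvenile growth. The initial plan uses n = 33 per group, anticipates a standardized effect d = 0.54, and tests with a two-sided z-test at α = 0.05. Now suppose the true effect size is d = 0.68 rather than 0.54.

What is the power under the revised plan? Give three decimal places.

Power ≈ 0.789

With d = 0.68: δ = d·√(n/2) = 0.68 × √(33/2) = 2.7622. Critical value z_{0.025} = 1.960.
Revised power = Φ(δ − 1.960) + Φ(−δ − 1.960) = Φ(0.802) + Φ(-4.722) = 0.7888 + 0.0000 = 0.7888.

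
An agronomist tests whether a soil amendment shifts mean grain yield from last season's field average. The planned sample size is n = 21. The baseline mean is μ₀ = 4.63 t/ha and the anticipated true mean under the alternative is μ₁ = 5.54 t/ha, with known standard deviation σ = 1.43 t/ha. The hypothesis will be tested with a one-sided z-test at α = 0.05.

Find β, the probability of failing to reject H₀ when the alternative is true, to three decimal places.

β ≈ 0.102

Standardized effect: d = |μ₁ − μ₀| / σ = |5.54 − 4.63| / 1.43 = 0.6364
Noncentrality parameter: δ = d·√n = 0.6364 × √21 = 2.9162
Critical value for a one-sided test at α = 0.05: z_α = 1.645.
Power = Φ(δ − 1.645) = Φ(1.271) = 0.8982.
Type II error: β = 1 − power = 1 − 0.8982 = 0.1018.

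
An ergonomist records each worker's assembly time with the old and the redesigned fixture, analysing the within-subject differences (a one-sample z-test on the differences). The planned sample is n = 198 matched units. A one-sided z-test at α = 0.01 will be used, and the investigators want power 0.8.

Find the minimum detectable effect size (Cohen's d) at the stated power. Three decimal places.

d ≈ 0.225

Need Φ(δ − 2.326) = 0.8, so δ = 2.326 + 0.842 = 3.168.
δ = d·√n ⇒ d = δ/√n = 3.168/√198 = 0.2251.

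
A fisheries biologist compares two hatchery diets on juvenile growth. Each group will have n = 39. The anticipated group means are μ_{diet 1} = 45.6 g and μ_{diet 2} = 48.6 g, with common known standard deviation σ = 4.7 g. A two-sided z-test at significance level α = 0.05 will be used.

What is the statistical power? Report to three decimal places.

Power ≈ 0.805

Standardized effect: d = |μ_{diet 1} − μ_{diet 2}| / σ = |45.6 − 48.6| / 4.7 = 0.6383
Noncentrality parameter: δ = d·√(n/2) = 0.6383 × √(39/2) = 2.8186
Two-sided α = 0.05 → critical value z_{0.025} = 1.960.
Power = Φ(δ − 1.960) + Φ(−δ − 1.960) = Φ(0.859) + Φ(-4.779) = 0.8047 + 0.0000 = 0.8047.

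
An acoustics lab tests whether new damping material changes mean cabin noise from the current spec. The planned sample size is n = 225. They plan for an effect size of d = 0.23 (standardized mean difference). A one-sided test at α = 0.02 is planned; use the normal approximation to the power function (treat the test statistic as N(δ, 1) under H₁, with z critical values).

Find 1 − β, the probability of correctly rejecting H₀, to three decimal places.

Power ≈ 0.919

Noncentrality parameter: δ = d·√n = 0.23 × √225 = 3.4500
Critical value for a one-sided test at α = 0.02: z_α = 2.054.
Power = P(Z > 2.054 − δ) = Φ(1.396) = 0.9187.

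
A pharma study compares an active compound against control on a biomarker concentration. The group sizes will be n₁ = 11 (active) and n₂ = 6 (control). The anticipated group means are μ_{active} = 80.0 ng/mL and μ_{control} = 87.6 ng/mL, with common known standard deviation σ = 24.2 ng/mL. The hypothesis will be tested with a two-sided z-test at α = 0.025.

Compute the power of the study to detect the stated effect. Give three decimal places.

Power ≈ 0.054

Standardized effect: d = |μ_{active} − μ_{control}| / σ = |80.0 − 87.6| / 24.2 = 0.3140
Noncentrality parameter: δ = d / √(1/n₁ + 1/n₂) = 0.3140 / √(1/11 + 1/6) = 0.6188
Critical value for a two-sided test at α = 0.025: z_{α/2} = 2.241.
Power = Φ(δ − 2.241) + Φ(−δ − 2.241) = Φ(-1.623) + Φ(-2.860) = 0.0523 + 0.0021 = 0.0545.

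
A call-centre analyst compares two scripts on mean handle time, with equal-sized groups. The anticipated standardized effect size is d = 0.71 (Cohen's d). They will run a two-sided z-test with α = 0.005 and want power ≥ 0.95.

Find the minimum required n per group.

n = 79 per group

For power 0.95 need Φ(δ − z_{0.0025}) = 0.95, so δ = z_{0.0025} + z_{0.05} = 2.807 + 1.645 = 4.452.
(The Φ(−δ − z_{α/2}) term is vanishingly small for δ > 0 and is dropped in the standard sample-size formula.)
δ = d·√(n/2) ⇒ n = 2(δ/d)² = 2 × (4.452 / 0.71)² = 78.63.
Rounding up, n = 79 per group.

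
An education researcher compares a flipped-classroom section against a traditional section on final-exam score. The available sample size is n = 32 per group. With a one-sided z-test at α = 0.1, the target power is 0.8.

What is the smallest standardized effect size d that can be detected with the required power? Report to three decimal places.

d ≈ 0.531

Need Φ(δ − 1.282) = 0.8, so δ = 1.282 + 0.842 = 2.123.
δ = d·√(n/2) ⇒ d = δ/√(n/2) = 2.123/√(32/2) = 0.5308.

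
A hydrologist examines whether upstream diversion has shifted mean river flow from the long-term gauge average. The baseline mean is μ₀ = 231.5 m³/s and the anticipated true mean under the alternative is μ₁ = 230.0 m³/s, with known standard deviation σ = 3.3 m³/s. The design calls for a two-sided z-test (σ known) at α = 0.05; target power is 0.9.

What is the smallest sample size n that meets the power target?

Standardized effect: d = |μ₁ − μ₀| / σ = |230.0 − 231.5| / 3.3 = 0.4545
For power 0.9 need Φ(δ − z_{0.025}) = 0.9, so δ = z_{0.025} + z_{0.10} = 1.960 + 1.282 = 3.242.
(Ignoring the negligible lower-tail rejection probability gives the usual closed-form inversion.)
δ = d·√n ⇒ n = (δ/d)² = (3.242 / 0.4545)² = 50.86.
Rounding up, n = 51.

n = 51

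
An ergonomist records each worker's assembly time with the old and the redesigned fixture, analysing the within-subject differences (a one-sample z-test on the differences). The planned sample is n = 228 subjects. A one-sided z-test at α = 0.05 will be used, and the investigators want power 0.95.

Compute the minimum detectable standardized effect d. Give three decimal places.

Need Φ(δ − 1.645) = 0.95, so δ = 1.645 + 1.645 = 3.290.
δ = d·√n ⇒ d = δ/√n = 3.290/√228 = 0.2179.

d ≈ 0.218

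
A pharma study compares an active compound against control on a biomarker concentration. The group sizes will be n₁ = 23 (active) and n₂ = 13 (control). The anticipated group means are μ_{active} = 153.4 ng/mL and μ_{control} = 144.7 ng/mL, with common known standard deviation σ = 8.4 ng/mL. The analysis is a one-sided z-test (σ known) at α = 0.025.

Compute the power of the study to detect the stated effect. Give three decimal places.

Power ≈ 0.847

Standardized effect: d = |μ_{active} − μ_{control}| / σ = |153.4 − 144.7| / 8.4 = 1.0357
Noncentrality parameter: δ = d / √(1/n₁ + 1/n₂) = 1.0357 / √(1/23 + 1/13) = 2.9849
One-sided α = 0.025 → critical value z_{0.025} = 1.960.
Power = Φ(δ − 1.960) = Φ(1.025) = 0.8473.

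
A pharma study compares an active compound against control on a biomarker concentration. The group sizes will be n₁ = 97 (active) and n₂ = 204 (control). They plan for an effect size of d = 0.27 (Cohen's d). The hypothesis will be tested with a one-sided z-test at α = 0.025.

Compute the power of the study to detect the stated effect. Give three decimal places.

Noncentrality parameter: δ = d / √(1/n₁ + 1/n₂) = 0.27 / √(1/97 + 1/204) = 2.1892
Critical value for a one-sided test at α = 0.025: z_α = 1.960.
Power = Φ(δ − 1.960) = Φ(0.229) = 0.5906.

Power ≈ 0.591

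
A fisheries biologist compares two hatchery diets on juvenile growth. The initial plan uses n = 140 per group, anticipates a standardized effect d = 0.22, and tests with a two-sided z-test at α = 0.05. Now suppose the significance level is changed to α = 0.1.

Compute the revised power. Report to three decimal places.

δ = d·√(n/2) = 0.22 × √(140/2) = 1.8407 (unchanged). New critical value: z_{0.05} = 1.645.
Revised power = Φ(δ − 1.645) + Φ(−δ − 1.645) = Φ(0.196) + Φ(-3.486) = 0.5776 + 0.0002 = 0.5779.

Power ≈ 0.578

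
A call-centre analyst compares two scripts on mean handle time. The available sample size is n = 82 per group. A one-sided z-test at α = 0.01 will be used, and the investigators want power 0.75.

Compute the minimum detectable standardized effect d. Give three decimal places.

d ≈ 0.469

Required noncentrality: δ = z_{0.01} + z_{0.25} = 2.326 + 0.674 = 3.001.
δ = d·√(n/2) ⇒ d = δ/√(n/2) = 3.001/√(82/2) = 0.4687.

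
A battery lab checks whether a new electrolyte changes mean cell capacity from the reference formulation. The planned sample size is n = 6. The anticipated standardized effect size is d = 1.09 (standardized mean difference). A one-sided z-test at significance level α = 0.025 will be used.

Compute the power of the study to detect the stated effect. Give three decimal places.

Noncentrality parameter: λ = d·√n = 1.09 × √6 = 2.6699
One-sided α = 0.025 → critical value z_{0.025} = 1.960.
Power = Φ(λ − 1.960) = Φ(0.710) = 0.7611.

Power ≈ 0.761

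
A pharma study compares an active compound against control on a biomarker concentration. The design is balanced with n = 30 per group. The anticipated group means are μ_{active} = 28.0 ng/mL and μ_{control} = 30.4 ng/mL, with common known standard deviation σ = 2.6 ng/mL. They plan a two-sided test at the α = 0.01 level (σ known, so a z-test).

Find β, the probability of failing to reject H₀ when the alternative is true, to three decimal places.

β ≈ 0.159

Standardized effect: d = |μ_{active} − μ_{control}| / σ = |28.0 − 30.4| / 2.6 = 0.9231
Noncentrality parameter: δ = d·√(n/2) = 0.9231 × √(30/2) = 3.5751
Two-sided α = 0.01 → critical value z_{0.005} = 2.576.
Power = Φ(δ − 2.576) + Φ(−δ − 2.576) = Φ(0.999) + Φ(-6.151) = 0.8412 + 0.0000 = 0.8412.
Type II error: β = 1 − power = 1 − 0.8412 = 0.1588.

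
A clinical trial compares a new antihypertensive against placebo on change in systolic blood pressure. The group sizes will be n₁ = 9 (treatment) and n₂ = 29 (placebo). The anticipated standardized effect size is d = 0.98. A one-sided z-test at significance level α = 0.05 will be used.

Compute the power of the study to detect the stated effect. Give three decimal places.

Power ≈ 0.822

Noncentrality parameter: δ = d / √(1/n₁ + 1/n₂) = 0.98 / √(1/9 + 1/29) = 2.5684
Critical value for a one-sided test at α = 0.05: z_α = 1.645.
Power = Φ(δ − 1.645) = Φ(0.923) = 0.8221.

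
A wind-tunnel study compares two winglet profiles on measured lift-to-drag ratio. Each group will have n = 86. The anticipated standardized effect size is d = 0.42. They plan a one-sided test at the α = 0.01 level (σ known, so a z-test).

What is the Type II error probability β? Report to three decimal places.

β ≈ 0.334

Noncentrality parameter: δ = d·√(n/2) = 0.42 × √(86/2) = 2.7541
Critical value for a one-sided test at α = 0.01: z_α = 2.326.
Power = Φ(δ − 2.326) = Φ(0.428) = 0.6656.
Type II error: β = 1 − power = 1 − 0.6656 = 0.3344.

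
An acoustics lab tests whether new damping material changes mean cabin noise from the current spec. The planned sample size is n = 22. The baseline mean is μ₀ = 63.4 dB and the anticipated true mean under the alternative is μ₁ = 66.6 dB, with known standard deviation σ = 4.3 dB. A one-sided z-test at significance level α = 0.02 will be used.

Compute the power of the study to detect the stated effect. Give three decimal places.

Power ≈ 0.925

Standardized effect: d = |μ₁ − μ₀| / σ = |66.6 − 63.4| / 4.3 = 0.7442
Noncentrality parameter: δ = d·√n = 0.7442 × √22 = 3.4905
Critical value for a one-sided test at α = 0.02: z_α = 2.054.
Power = Φ(δ − 2.054) = Φ(1.437) = 0.9246.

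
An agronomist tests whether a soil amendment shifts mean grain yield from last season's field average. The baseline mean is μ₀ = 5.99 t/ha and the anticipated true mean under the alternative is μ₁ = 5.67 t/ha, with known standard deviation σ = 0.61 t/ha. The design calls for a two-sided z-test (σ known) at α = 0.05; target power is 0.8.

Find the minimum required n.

n = 29

Standardized effect: d = |μ₁ − μ₀| / σ = |5.67 − 5.99| / 0.61 = 0.5246
For power 0.8 need Φ(δ − z_{0.025}) = 0.8, so δ = z_{0.025} + z_{0.20} = 1.960 + 0.842 = 2.802.
(The Φ(−δ − z_{α/2}) term is vanishingly small for δ > 0 and is dropped in the standard sample-size formula.)
δ = d·√n ⇒ n = (δ/d)² = (2.802 / 0.5246)² = 28.52.
Round up to the next whole unit.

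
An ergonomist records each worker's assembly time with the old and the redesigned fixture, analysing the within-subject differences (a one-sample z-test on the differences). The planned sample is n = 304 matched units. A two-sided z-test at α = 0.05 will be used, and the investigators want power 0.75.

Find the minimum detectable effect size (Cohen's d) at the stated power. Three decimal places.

Need Φ(δ − 1.960) = 0.75, so δ = 1.960 + 0.674 = 2.634.
(Lower-tail contribution to power is negligible for δ > 0.)
δ = d·√n ⇒ d = δ/√n = 2.634/√304 = 0.1511.

d ≈ 0.151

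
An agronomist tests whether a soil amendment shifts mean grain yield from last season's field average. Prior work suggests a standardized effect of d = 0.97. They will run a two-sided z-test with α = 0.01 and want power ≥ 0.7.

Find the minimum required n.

n = 11

Set Φ(δ − 2.576) = 0.7; then δ − 2.576 = Φ⁻¹(0.7) = 0.524, giving δ = 3.100.
(Ignoring the negligible lower-tail rejection probability gives the usual closed-form inversion.)
δ = d·√n ⇒ n = (δ/d)² = (3.100 / 0.97)² = 10.22.
Rounding up, n = 11.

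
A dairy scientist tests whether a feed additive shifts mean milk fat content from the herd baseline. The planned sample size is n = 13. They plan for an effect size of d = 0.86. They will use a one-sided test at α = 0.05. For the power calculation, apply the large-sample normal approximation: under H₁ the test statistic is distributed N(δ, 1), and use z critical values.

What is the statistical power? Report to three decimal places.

Noncentrality parameter: δ = d·√n = 0.86 × √13 = 3.1008
Critical value for a one-sided test at α = 0.05: z_α = 1.645.
Power = Φ(δ − 1.645) = Φ(1.456) = 0.9273.

Power ≈ 0.927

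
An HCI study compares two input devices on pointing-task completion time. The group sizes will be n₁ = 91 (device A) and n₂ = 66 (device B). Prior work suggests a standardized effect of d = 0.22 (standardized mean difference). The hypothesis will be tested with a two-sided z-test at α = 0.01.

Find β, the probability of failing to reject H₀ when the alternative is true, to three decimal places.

Noncentrality parameter: δ = d / √(1/n₁ + 1/n₂) = 0.22 / √(1/91 + 1/66) = 1.3607
Two-sided α = 0.01 → critical value z_{0.005} = 2.576.
Power = Φ(δ − 2.576) + Φ(−δ − 2.576) = Φ(-1.215) + Φ(-3.937) = 0.1122 + 0.0000 = 0.1122.
Type II error: β = 1 − power = 1 − 0.1122 = 0.8878.

β ≈ 0.888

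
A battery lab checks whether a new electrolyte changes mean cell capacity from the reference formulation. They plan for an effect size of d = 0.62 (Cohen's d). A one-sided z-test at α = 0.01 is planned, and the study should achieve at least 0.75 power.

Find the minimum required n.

n = 24

Set Φ(δ − 2.326) = 0.75; then δ − 2.326 = Φ⁻¹(0.75) = 0.674, giving δ = 3.001.
δ = d·√n ⇒ n = (δ/d)² = (3.001 / 0.62)² = 23.43.
Rounding up, n = 24.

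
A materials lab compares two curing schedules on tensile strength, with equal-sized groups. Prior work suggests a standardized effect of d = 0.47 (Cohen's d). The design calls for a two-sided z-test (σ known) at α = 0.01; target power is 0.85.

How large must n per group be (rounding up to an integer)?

n = 119 per group

Set Φ(δ − 2.576) = 0.85; then δ − 2.576 = Φ⁻¹(0.85) = 1.036, giving δ = 3.612.
(For δ > 0 the lower-tail rejection region contributes negligibly to power, so the one-term inversion is standard.)
δ = d·√(n/2) ⇒ n = 2(δ/d)² = 2 × (3.612 / 0.47)² = 118.14.
Rounding up, n = 119 per group.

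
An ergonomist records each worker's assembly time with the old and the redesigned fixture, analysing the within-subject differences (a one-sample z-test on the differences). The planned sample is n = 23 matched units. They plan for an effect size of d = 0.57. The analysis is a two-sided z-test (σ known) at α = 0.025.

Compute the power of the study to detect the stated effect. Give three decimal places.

Noncentrality parameter: δ = d·√n = 0.57 × √23 = 2.7336
Critical value for a two-sided test at α = 0.025: z_{α/2} = 2.241.
Power = Φ(δ − 2.241) + Φ(−δ − 2.241) = Φ(0.492) + Φ(-4.975) = 0.6887 + 0.0000 = 0.6887.

Power ≈ 0.689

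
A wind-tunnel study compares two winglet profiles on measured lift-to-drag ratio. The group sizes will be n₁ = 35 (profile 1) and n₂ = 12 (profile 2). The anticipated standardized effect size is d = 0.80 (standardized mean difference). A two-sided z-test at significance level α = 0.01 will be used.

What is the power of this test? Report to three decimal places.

Power ≈ 0.427

Noncentrality parameter: λ = d / √(1/n₁ + 1/n₂) = 0.80 / √(1/35 + 1/12) = 2.3915
Two-sided α = 0.01 → critical value z_{0.005} = 2.576.
Power = Φ(λ − 2.576) + Φ(−λ − 2.576) = Φ(-0.184) + Φ(-4.967) = 0.4269 + 0.0000 = 0.4269.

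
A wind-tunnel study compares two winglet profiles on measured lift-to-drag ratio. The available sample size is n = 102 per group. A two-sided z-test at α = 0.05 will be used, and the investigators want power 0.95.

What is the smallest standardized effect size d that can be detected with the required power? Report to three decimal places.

Need Φ(δ − 1.960) = 0.95, so δ = 1.960 + 1.645 = 3.605.
(Lower-tail contribution to power is negligible for δ > 0.)
δ = d·√(n/2) ⇒ d = δ/√(n/2) = 3.605/√(102/2) = 0.5048.

d ≈ 0.505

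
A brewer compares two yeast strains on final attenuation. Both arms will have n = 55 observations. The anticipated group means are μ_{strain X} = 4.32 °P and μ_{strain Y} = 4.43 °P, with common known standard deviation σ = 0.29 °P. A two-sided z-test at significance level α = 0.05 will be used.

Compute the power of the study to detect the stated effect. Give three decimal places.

Power ≈ 0.512

Standardized effect: d = |μ_{strain X} − μ_{strain Y}| / σ = |4.32 − 4.43| / 0.29 = 0.3793
Noncentrality parameter: δ = d·√(n/2) = 0.3793 × √(55/2) = 1.9891
Critical value for a two-sided test at α = 0.05: z_{α/2} = 1.960.
Power = Φ(δ − 1.960) + Φ(−δ − 1.960) = Φ(0.029) + Φ(-3.949) = 0.5116 + 0.0000 = 0.5117.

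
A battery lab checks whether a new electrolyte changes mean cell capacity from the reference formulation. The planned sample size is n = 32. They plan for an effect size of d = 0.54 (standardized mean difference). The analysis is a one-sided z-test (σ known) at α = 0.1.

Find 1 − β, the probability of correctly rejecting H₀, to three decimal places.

Noncentrality parameter: δ = d·√n = 0.54 × √32 = 3.0547
Critical value for a one-sided test at α = 0.1: z_α = 1.282.
Power = Φ(δ − 1.282) = Φ(1.773) = 0.9619.

Power ≈ 0.962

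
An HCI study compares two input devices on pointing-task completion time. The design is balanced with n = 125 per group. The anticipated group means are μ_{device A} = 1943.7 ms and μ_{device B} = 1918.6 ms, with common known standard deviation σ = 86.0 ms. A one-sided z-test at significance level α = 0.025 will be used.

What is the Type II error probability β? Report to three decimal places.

β ≈ 0.364

Standardized effect: d = |μ_{device A} − μ_{device B}| / σ = |1943.7 − 1918.6| / 86.0 = 0.2919
Noncentrality parameter: δ = d·√(n/2) = 0.2919 × √(125/2) = 2.3074
One-sided α = 0.025 → critical value z_{0.025} = 1.960.
Power = P(Z > 1.960 − δ) = Φ(0.347) = 0.6359.
Type II error: β = 1 − power = 1 − 0.6359 = 0.3641.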